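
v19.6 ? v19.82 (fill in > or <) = <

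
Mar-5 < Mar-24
True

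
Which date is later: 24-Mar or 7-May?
7-May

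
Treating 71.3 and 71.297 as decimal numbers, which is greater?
71.3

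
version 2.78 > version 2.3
True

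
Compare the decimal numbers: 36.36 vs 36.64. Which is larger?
36.64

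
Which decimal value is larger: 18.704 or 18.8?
18.8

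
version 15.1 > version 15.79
False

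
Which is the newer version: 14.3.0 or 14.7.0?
14.7.0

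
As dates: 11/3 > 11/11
False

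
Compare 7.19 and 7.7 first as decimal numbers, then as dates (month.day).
As decimals: 7.19 < 7.7. As dates: 7/19 is later than 7/7 (day 19 > day 7).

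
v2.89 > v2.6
True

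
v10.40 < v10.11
False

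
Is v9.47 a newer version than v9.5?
Yes. Version numbers are compared segment by segment as integers, not as decimals: minor version 47 > 5, so v9.47 > v9.5 (even though the decimal 9.47 < 9.5).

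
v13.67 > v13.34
True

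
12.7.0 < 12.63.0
True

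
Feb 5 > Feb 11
False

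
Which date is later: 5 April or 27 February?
5 April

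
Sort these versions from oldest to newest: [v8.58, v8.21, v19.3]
[v8.21, v8.58, v19.3]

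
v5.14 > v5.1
True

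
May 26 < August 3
True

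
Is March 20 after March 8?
Yes. Day 20 comes after day 8 in March — this is a date comparison, not a decimal one (the decimal 3.20 would be smaller than 3.8).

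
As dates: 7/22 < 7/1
False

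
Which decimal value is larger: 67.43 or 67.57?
67.57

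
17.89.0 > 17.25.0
True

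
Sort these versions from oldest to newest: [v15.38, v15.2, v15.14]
[v15.2, v15.14, v15.38]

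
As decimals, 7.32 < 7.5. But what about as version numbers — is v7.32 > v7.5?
True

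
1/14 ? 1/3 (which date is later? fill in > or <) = >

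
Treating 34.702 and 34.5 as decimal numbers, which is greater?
34.702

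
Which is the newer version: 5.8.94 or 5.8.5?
5.8.94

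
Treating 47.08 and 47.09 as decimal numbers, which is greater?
47.09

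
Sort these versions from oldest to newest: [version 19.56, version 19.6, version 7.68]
[version 7.68, version 19.6, version 19.56]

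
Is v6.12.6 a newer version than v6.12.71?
No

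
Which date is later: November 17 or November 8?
November 17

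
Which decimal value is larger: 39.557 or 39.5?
39.557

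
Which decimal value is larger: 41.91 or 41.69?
41.91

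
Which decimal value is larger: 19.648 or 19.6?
19.648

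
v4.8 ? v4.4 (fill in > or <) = >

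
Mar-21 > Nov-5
False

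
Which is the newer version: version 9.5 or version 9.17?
version 9.17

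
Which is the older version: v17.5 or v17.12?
v17.5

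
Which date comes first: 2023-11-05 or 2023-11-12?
2023-11-05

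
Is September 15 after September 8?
Yes. Day 15 comes after day 8 in September — this is a date comparison, not a decimal one (the decimal 9.15 would be smaller than 9.8).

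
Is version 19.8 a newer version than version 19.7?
Yes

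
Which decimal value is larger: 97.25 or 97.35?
97.35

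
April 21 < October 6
True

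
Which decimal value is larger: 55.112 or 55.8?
55.8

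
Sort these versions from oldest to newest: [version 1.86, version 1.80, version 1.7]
[version 1.7, version 1.80, version 1.86]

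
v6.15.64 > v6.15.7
True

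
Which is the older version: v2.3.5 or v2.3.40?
v2.3.5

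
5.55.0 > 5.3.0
True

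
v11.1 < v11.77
True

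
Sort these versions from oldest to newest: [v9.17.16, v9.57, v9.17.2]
[v9.17.2, v9.17.16, v9.57]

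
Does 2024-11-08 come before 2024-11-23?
Yes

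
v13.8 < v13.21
True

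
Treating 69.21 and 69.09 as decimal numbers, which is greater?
69.21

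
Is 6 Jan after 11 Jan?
No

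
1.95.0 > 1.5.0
True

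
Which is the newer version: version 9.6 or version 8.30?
version 9.6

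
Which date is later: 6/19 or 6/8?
6/19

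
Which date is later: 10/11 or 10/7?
10/11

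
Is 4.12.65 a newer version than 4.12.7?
Yes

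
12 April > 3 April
True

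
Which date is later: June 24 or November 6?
November 6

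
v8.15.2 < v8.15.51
True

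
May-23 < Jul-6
True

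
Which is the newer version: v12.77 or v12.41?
v12.77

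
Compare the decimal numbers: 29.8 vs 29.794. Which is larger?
29.8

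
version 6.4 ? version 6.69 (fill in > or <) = <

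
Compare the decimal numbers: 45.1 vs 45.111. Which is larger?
45.111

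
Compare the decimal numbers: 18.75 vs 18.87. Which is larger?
18.87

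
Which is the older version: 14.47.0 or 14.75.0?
14.47.0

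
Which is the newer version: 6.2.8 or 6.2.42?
6.2.42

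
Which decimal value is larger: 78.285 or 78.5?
78.5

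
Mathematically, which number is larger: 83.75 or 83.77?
83.77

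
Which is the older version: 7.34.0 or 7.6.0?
7.6.0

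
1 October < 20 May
False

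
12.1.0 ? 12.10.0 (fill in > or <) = <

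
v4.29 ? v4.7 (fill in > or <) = >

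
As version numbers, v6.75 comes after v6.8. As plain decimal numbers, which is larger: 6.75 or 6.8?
6.8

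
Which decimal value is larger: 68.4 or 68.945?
68.945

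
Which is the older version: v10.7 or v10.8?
v10.7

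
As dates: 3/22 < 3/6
False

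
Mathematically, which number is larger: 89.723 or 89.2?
89.723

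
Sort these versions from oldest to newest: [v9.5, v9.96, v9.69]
[v9.5, v9.69, v9.96]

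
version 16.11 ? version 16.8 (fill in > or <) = >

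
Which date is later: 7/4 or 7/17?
7/17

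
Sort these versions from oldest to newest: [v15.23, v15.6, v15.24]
[v15.6, v15.23, v15.24]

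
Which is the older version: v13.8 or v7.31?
v7.31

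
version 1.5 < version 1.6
True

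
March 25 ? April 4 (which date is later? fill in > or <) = <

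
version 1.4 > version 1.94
False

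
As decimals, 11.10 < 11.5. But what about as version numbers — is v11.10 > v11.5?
True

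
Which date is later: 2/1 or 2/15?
2/15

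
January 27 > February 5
False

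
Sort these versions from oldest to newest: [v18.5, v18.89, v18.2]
[v18.2, v18.5, v18.89]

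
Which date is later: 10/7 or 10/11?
10/11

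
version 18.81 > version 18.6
True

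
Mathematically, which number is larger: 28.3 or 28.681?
28.681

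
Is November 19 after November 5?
Yes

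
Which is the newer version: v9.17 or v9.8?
v9.17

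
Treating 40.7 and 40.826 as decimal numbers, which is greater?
40.826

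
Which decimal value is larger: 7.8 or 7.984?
7.984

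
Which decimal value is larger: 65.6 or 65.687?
65.687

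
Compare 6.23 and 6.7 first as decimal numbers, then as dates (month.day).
As decimals: 6.23 < 6.7. As dates: 6/23 is later than 6/7 (day 23 > day 7).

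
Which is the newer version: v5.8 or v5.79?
v5.79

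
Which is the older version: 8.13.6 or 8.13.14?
8.13.6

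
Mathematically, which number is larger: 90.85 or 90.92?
90.92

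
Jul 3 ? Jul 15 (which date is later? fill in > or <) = <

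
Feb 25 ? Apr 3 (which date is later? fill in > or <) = <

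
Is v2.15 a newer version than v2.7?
Yes. Version numbers are compared segment by segment as integers, not as decimals: minor version 15 > 7, so v2.15 > v2.7 (even though the decimal 2.15 < 2.7).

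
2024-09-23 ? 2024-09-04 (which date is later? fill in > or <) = >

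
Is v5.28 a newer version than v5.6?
Yes. Version numbers are compared segment by segment as integers, not as decimals: minor version 28 > 6, so v5.28 > v5.6 (even though the decimal 5.28 < 5.6).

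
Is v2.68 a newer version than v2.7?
Yes. Version numbers are compared segment by segment as integers, not as decimals: minor version 68 > 7, so v2.68 > v2.7 (even though the decimal 2.68 < 2.7).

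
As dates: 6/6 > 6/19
False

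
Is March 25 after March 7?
Yes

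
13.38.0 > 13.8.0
True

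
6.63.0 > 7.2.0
False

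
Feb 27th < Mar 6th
True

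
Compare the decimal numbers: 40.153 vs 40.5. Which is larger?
40.5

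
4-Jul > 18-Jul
False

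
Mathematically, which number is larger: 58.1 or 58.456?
58.456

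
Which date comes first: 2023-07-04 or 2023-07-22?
2023-07-04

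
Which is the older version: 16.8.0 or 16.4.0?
16.4.0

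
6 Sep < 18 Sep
True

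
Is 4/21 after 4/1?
Yes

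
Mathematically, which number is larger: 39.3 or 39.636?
39.636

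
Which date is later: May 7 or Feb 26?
May 7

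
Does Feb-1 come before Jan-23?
No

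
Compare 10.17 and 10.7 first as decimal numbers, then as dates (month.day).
As decimals: 10.17 < 10.7. As dates: 10/17 is later than 10/7 (day 17 > day 7).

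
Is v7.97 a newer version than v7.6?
Yes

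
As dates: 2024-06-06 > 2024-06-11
False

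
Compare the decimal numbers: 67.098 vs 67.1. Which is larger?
67.1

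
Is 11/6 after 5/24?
Yes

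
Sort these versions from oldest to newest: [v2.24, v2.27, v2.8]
[v2.8, v2.24, v2.27]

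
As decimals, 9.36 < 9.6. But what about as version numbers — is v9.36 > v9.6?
True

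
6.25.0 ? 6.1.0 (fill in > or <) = >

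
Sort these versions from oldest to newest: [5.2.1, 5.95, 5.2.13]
[5.2.1, 5.2.13, 5.95]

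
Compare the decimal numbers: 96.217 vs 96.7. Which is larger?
96.7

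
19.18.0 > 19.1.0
True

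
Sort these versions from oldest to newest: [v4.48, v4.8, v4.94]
[v4.8, v4.48, v4.94]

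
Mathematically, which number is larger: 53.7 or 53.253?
53.7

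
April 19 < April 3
False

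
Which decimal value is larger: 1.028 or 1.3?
1.3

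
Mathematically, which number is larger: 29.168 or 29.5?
29.5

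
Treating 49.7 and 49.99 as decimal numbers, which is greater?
49.99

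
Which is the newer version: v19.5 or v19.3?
v19.5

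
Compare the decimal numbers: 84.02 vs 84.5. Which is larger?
84.5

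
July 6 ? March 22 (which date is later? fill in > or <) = >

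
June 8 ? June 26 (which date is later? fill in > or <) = <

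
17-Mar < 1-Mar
False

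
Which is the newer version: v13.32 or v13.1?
v13.32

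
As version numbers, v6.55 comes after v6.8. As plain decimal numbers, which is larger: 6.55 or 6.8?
6.8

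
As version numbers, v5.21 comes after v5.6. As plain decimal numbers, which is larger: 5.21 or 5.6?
5.6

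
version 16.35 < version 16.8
False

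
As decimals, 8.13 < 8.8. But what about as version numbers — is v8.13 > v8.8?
True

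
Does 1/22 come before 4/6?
Yes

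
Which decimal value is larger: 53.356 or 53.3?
53.356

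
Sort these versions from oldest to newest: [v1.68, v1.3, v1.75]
[v1.3, v1.68, v1.75]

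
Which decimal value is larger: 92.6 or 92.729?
92.729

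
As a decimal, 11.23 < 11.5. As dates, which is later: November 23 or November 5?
November 23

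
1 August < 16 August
True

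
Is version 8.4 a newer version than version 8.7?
No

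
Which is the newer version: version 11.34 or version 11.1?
version 11.34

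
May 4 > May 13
False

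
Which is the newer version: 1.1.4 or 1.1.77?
1.1.77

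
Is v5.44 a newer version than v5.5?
Yes. Version numbers are compared segment by segment as integers, not as decimals: minor version 44 > 5, so v5.44 > v5.5 (even though the decimal 5.44 < 5.5).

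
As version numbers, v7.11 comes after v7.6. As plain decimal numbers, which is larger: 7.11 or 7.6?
7.6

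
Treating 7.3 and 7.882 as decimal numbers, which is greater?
7.882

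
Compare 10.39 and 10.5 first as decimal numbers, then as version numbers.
As decimals: 10.39 < 10.5. As versions: v10.39 > v10.5 (minor version 39 > 5).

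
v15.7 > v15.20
False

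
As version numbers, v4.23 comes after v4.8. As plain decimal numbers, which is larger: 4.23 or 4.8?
4.8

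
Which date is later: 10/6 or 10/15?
10/15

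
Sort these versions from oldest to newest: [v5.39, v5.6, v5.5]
[v5.5, v5.6, v5.39]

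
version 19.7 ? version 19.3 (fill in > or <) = >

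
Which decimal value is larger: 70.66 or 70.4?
70.66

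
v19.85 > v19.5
True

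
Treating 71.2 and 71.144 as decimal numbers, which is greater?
71.2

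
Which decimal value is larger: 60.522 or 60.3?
60.522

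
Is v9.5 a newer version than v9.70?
No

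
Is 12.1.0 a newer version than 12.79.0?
No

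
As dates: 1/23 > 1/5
True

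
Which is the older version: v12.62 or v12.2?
v12.2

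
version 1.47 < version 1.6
False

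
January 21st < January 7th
False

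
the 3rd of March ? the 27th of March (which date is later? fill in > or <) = <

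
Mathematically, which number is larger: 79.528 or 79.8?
79.8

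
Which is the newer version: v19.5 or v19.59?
v19.59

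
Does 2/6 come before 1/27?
No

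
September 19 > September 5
True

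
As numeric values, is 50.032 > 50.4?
False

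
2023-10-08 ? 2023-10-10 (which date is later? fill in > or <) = <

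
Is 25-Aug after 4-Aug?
Yes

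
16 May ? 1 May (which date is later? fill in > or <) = >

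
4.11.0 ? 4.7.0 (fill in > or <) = >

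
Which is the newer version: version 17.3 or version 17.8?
version 17.8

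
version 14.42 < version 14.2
False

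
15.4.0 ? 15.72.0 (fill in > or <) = <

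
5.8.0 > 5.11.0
False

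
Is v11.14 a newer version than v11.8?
Yes. Version numbers are compared segment by segment as integers, not as decimals: minor version 14 > 8, so v11.14 > v11.8 (even though the decimal 11.14 < 11.8).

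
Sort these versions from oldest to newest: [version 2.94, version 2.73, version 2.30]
[version 2.30, version 2.73, version 2.94]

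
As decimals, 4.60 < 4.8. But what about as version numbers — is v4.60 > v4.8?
True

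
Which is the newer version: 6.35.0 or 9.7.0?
9.7.0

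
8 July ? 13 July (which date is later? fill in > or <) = <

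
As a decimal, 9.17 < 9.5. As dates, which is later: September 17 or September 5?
September 17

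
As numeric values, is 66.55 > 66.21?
True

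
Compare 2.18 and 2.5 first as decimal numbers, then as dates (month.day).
As decimals: 2.18 < 2.5. As dates: 2/18 is later than 2/5 (day 18 > day 5).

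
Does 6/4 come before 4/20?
No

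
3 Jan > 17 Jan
False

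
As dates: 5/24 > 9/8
False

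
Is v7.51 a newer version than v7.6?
Yes. Version numbers are compared segment by segment as integers, not as decimals: minor version 51 > 6, so v7.51 > v7.6 (even though the decimal 7.51 < 7.6).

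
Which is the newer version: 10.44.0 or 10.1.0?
10.44.0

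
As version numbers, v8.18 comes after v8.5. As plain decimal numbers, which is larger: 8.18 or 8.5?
8.5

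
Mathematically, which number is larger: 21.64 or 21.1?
21.64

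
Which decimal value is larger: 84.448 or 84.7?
84.7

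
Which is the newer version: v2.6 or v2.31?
v2.31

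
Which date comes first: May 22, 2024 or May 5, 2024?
May 5, 2024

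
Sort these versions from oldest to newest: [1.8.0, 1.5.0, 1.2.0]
[1.2.0, 1.5.0, 1.8.0]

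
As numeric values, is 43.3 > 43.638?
False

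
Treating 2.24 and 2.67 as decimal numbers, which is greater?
2.67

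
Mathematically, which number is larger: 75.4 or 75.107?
75.4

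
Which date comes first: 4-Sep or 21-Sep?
4-Sep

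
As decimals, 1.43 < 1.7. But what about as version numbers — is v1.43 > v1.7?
True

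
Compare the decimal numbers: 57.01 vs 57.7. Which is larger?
57.7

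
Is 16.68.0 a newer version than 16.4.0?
Yes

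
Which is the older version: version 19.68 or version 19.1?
version 19.1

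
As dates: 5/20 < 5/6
False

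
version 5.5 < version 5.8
True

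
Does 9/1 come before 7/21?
No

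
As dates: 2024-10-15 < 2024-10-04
False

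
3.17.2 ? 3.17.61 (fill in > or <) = <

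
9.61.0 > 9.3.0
True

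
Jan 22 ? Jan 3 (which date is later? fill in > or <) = >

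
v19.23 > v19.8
True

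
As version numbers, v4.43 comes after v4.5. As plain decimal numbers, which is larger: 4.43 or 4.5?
4.5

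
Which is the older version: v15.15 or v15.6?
v15.6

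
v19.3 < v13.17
False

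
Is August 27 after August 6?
Yes. Day 27 comes after day 6 in August — this is a date comparison, not a decimal one (the decimal 8.27 would be smaller than 8.6).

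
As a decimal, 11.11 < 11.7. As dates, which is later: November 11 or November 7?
November 11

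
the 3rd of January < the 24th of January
True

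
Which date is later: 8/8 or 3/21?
8/8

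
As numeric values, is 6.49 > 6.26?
True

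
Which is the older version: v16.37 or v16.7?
v16.7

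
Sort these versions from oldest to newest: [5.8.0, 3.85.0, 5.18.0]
[3.85.0, 5.8.0, 5.18.0]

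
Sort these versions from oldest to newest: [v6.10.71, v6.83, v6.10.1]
[v6.10.1, v6.10.71, v6.83]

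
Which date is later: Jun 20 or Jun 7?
Jun 20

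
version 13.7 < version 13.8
True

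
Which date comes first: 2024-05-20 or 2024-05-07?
2024-05-07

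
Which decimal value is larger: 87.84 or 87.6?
87.84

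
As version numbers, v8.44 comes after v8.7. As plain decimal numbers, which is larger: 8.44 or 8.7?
8.7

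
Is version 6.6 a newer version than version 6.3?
Yes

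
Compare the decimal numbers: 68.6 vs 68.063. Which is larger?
68.6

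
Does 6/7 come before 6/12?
Yes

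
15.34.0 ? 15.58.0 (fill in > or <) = <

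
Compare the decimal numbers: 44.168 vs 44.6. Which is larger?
44.6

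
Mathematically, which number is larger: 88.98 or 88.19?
88.98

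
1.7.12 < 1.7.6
False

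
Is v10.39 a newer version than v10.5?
Yes. Version numbers are compared segment by segment as integers, not as decimals: minor version 39 > 5, so v10.39 > v10.5 (even though the decimal 10.39 < 10.5).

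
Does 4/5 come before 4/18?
Yes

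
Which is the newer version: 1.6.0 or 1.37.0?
1.37.0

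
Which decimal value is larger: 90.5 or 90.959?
90.959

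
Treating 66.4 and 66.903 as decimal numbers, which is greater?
66.903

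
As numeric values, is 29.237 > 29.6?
False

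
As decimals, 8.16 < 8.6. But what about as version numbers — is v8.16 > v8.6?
True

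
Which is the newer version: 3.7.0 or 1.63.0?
3.7.0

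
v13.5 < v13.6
True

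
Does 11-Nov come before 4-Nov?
No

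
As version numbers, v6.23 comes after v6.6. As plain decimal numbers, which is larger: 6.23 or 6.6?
6.6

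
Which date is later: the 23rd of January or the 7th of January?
the 23rd of January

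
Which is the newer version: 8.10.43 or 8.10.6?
8.10.43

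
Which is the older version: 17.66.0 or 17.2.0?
17.2.0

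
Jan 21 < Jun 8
True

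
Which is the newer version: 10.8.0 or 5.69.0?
10.8.0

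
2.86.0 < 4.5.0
True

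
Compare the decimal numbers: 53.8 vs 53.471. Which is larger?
53.8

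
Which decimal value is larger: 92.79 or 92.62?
92.79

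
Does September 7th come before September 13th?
Yes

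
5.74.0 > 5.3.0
True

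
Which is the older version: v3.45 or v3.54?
v3.45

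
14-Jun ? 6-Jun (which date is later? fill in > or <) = >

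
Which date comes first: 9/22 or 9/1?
9/1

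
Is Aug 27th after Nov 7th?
No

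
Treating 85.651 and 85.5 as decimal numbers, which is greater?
85.651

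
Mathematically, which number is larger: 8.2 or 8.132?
8.2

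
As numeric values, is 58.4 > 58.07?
True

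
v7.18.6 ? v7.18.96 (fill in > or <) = <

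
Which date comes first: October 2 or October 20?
October 2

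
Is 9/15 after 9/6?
Yes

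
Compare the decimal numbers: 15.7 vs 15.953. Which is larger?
15.953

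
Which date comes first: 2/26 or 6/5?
2/26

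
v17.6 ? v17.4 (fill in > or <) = >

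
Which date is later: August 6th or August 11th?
August 11th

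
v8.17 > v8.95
False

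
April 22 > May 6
False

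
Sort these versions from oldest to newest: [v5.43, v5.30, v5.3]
[v5.3, v5.30, v5.43]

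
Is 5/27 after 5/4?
Yes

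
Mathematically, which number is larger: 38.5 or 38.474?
38.5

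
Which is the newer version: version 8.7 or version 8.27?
version 8.27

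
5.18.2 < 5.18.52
True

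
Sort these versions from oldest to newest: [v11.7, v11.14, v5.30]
[v5.30, v11.7, v11.14]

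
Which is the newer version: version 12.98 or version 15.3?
version 15.3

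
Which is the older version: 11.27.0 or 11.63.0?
11.27.0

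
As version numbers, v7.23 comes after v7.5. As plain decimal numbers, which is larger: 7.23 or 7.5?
7.5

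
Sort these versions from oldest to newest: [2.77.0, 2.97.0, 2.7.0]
[2.7.0, 2.77.0, 2.97.0]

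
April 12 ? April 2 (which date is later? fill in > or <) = >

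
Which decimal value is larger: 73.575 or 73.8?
73.8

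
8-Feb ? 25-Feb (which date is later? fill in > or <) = <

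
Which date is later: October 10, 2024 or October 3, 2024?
October 10, 2024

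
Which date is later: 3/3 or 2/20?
3/3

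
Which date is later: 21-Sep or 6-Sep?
21-Sep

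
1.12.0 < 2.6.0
True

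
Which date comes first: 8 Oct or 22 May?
22 May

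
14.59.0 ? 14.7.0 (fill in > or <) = >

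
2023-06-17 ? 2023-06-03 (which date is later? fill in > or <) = >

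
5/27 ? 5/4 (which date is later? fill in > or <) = >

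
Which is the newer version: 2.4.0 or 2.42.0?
2.42.0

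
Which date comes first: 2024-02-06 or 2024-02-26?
2024-02-06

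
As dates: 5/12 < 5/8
False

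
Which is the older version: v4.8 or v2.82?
v2.82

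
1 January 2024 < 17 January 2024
True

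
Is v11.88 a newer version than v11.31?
Yes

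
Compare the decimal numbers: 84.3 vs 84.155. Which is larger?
84.3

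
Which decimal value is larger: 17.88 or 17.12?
17.88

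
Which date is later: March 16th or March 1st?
March 16th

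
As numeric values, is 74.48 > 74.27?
True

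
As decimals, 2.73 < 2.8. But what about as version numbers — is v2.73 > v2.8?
True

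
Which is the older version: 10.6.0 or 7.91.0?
7.91.0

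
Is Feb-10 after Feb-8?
Yes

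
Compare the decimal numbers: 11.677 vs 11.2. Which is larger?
11.677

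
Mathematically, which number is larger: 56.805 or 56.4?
56.805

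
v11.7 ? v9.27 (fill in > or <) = >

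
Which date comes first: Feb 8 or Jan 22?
Jan 22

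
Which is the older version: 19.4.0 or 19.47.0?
19.4.0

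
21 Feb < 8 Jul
True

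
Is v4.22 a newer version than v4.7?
Yes. Version numbers are compared segment by segment as integers, not as decimals: minor version 22 > 7, so v4.22 > v4.7 (even though the decimal 4.22 < 4.7).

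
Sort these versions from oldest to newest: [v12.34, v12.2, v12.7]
[v12.2, v12.7, v12.34]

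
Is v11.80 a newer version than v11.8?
Yes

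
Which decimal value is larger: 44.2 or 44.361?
44.361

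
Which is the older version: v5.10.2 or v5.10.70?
v5.10.2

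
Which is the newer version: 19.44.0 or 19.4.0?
19.44.0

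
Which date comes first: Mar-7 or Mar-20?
Mar-7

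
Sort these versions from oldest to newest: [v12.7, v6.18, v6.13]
[v6.13, v6.18, v12.7]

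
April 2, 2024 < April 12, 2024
True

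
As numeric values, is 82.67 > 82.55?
True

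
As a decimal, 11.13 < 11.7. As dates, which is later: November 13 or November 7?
November 13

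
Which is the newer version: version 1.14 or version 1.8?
version 1.14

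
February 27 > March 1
False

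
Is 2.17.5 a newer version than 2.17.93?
No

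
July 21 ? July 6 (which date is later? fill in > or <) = >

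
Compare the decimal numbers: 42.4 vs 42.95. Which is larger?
42.95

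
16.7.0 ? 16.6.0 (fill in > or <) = >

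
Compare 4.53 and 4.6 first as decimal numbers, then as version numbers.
As decimals: 4.53 < 4.6. As versions: v4.53 > v4.6 (minor version 53 > 6).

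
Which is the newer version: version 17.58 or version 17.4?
version 17.58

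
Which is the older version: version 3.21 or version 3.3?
version 3.3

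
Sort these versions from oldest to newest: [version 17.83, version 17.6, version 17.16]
[version 17.6, version 17.16, version 17.83]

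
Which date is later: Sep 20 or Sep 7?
Sep 20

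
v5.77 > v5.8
True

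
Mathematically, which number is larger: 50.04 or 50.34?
50.34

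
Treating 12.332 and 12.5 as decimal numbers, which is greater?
12.5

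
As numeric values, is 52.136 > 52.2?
False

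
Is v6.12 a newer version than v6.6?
Yes. Version numbers are compared segment by segment as integers, not as decimals: minor version 12 > 6, so v6.12 > v6.6 (even though the decimal 6.12 < 6.6).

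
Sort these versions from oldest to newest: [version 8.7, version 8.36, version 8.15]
[version 8.7, version 8.15, version 8.36]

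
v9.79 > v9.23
True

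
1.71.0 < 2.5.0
True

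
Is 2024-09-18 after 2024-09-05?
Yes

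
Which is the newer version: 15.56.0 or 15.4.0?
15.56.0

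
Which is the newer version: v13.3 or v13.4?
v13.4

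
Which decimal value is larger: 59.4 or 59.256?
59.4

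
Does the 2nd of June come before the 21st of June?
Yes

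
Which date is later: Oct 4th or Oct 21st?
Oct 21st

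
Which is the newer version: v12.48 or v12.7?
v12.48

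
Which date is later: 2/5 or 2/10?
2/10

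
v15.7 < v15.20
True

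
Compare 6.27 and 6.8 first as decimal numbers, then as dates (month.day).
As decimals: 6.27 < 6.8. As dates: 6/27 is later than 6/8 (day 27 > day 8).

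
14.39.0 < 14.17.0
False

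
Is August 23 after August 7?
Yes. Day 23 comes after day 7 in August — this is a date comparison, not a decimal one (the decimal 8.23 would be smaller than 8.7).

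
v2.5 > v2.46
False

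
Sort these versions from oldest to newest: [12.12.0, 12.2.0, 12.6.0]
[12.2.0, 12.6.0, 12.12.0]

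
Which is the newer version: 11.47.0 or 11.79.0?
11.79.0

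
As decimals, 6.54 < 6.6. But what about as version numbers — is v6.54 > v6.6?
True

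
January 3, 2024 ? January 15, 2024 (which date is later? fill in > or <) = <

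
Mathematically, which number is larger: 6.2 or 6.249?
6.249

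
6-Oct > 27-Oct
False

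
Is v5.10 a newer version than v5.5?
Yes. Version numbers are compared segment by segment as integers, not as decimals: minor version 10 > 5, so v5.10 > v5.5 (even though the decimal 5.10 < 5.5).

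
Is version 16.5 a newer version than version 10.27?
Yes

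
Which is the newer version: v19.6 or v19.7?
v19.7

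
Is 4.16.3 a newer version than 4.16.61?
No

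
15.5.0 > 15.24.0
False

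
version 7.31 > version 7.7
True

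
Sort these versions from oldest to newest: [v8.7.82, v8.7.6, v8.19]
[v8.7.6, v8.7.82, v8.19]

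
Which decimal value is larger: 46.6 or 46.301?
46.6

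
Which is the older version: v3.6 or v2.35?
v2.35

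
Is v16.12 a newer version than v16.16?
No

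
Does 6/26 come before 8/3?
Yes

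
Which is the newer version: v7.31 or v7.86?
v7.86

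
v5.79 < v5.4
False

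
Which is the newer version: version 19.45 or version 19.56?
version 19.56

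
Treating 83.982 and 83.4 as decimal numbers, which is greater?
83.982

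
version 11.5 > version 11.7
False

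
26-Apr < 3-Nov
True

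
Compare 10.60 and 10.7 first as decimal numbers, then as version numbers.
As decimals: 10.60 < 10.7. As versions: v10.60 > v10.7 (minor version 60 > 7).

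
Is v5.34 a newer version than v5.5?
Yes. Version numbers are compared segment by segment as integers, not as decimals: minor version 34 > 5, so v5.34 > v5.5 (even though the decimal 5.34 < 5.5).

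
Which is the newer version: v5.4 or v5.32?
v5.32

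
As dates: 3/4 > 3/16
False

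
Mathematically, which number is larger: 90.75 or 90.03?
90.75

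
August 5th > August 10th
False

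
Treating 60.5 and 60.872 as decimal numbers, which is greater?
60.872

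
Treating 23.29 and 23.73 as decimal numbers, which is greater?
23.73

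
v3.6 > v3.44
False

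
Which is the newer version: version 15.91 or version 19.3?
version 19.3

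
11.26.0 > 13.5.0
False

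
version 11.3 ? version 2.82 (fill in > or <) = >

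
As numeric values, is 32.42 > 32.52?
False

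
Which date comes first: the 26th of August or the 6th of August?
the 6th of August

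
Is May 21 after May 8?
Yes. Day 21 comes after day 8 in May — this is a date comparison, not a decimal one (the decimal 5.21 would be smaller than 5.8).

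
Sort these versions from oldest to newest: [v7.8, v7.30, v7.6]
[v7.6, v7.8, v7.30]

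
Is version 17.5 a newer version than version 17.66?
No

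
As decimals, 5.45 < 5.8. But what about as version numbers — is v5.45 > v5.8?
True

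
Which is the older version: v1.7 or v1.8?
v1.7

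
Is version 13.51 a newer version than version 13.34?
Yes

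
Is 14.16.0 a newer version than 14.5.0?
Yes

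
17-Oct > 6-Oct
True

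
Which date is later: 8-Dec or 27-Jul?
8-Dec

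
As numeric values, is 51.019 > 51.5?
False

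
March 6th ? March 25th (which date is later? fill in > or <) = <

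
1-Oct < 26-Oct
True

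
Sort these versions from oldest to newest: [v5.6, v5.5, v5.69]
[v5.5, v5.6, v5.69]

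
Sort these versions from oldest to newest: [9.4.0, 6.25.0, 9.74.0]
[6.25.0, 9.4.0, 9.74.0]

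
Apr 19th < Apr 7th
False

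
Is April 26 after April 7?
Yes. Day 26 comes after day 7 in April — this is a date comparison, not a decimal one (the decimal 4.26 would be smaller than 4.7).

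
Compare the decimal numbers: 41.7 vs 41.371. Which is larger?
41.7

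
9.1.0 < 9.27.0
True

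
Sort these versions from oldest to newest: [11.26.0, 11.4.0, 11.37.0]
[11.4.0, 11.26.0, 11.37.0]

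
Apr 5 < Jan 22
False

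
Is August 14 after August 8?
Yes. Day 14 comes after day 8 in August — this is a date comparison, not a decimal one (the decimal 8.14 would be smaller than 8.8).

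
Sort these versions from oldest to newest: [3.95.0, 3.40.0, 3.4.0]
[3.4.0, 3.40.0, 3.95.0]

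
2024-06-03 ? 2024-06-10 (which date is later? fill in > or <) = <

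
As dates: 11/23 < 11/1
False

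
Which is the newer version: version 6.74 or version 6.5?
version 6.74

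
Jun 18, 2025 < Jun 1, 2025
False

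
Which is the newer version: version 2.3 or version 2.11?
version 2.11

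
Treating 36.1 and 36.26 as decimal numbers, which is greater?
36.26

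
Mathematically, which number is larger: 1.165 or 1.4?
1.4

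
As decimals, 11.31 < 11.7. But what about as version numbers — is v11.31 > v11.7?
True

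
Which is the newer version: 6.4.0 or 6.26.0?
6.26.0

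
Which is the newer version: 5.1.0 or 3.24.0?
5.1.0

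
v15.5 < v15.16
True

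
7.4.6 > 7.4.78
False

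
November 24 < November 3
False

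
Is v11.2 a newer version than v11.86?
No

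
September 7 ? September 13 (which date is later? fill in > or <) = <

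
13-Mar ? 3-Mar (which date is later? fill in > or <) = >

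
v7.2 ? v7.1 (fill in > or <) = >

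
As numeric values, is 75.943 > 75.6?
True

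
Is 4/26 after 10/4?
No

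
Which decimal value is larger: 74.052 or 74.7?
74.7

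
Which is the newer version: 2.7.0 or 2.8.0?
2.8.0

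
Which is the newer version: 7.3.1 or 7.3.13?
7.3.13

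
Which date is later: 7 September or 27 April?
7 September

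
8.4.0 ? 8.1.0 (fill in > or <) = >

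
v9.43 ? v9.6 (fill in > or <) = >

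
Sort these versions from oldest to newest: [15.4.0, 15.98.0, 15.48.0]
[15.4.0, 15.48.0, 15.98.0]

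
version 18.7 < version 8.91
False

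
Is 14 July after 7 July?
Yes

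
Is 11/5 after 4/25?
Yes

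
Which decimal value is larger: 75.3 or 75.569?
75.569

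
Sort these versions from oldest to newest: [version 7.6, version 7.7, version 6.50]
[version 6.50, version 7.6, version 7.7]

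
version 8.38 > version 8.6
True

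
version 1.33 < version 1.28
False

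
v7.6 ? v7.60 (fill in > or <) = <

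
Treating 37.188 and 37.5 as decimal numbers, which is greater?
37.5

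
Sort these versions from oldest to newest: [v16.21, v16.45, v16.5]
[v16.5, v16.21, v16.45]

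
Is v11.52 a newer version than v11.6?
Yes. Version numbers are compared segment by segment as integers, not as decimals: minor version 52 > 6, so v11.52 > v11.6 (even though the decimal 11.52 < 11.6).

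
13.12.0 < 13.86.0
True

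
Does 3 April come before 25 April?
Yes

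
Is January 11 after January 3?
Yes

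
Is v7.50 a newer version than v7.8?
Yes. Version numbers are compared segment by segment as integers, not as decimals: minor version 50 > 8, so v7.50 > v7.8 (even though the decimal 7.50 < 7.8).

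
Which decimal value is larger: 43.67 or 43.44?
43.67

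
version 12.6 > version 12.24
False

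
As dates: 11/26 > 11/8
True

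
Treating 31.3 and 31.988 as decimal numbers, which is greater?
31.988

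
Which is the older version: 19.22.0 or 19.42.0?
19.22.0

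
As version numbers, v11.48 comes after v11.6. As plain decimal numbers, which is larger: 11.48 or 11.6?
11.6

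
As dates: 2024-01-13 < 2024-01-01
False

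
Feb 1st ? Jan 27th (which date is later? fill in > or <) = >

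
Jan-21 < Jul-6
True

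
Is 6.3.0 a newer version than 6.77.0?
No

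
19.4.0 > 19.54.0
False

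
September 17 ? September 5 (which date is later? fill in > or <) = >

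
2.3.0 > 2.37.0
False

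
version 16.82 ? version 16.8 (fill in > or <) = >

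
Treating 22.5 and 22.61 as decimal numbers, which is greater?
22.61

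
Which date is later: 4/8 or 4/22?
4/22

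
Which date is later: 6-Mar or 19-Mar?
19-Mar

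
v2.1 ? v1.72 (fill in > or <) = >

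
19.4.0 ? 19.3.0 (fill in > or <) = >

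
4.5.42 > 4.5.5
True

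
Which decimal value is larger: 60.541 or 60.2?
60.541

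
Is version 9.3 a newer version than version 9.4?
No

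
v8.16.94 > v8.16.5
True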